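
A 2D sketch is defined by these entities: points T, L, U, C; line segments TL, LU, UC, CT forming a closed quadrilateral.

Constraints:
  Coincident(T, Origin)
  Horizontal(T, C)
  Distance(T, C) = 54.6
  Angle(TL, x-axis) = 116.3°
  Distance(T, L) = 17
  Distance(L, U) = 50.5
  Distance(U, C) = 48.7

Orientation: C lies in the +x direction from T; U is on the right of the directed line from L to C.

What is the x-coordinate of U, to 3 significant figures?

15.9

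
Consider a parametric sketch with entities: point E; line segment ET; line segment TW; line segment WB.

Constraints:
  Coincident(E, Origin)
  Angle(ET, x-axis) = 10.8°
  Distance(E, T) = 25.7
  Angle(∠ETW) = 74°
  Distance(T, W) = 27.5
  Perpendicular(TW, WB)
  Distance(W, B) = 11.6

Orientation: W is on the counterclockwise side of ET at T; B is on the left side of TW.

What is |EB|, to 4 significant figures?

24.26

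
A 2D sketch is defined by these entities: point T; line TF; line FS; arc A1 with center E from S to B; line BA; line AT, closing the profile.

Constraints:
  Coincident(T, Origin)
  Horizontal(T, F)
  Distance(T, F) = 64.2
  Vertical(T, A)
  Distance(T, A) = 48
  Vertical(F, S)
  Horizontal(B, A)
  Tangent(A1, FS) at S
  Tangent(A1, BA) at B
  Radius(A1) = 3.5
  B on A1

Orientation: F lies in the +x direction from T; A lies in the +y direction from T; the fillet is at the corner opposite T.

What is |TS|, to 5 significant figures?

78.115

T is at the origin; TF is horizontal with |TF| = 64.2 and F on the +x side, so F = (64.200, 0.0000). T and A share the same x with |TA| = 48.0 and A on the +y side, so A = (0.0000, 48.000). The virtual corner opposite T is at (64.200, 48.000). Tangency of A1 to FS means the radius ES is perpendicular to FS and A1 meets BA tangentially, so EB is at right angles to BA, with radius 3.5, so the center E sits 3.5 in from both sides at E = (60.700, 44.500). That places the tangent points at S = (64.200, 44.500) on FS and B = (60.700, 48.000) on BA. Then |TS| = |S − T| = 78.115.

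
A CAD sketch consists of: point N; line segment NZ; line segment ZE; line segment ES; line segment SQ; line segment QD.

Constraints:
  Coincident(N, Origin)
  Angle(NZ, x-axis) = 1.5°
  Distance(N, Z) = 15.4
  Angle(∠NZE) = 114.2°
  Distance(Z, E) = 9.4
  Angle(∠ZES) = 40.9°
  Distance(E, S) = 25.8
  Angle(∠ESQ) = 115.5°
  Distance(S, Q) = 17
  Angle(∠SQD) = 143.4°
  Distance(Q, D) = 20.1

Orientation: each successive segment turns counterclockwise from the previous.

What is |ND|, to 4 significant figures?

36.33

N is at the origin; NZ runs at 1.5° with length 15.4, so Z = (15.39, 0.4031). ∠NZE = 114.2° gives ZE at 67.30° from the x-axis; with |ZE| = 9.4, E = (19.02, 9.075). ∠ZES = 40.9° gives ES at -153.6° from the x-axis; with |ES| = 25.8, S = (-4.087, -2.397). ∠ESQ = 115.5° gives SQ at -89.10° from the x-axis; with |SQ| = 17.0, Q = (-3.820, -19.39). ∠SQD = 143.4° gives QD at -52.50° from the x-axis; with |QD| = 20.1, D = (8.416, -35.34). Then |ND| = |D − N| = 36.33.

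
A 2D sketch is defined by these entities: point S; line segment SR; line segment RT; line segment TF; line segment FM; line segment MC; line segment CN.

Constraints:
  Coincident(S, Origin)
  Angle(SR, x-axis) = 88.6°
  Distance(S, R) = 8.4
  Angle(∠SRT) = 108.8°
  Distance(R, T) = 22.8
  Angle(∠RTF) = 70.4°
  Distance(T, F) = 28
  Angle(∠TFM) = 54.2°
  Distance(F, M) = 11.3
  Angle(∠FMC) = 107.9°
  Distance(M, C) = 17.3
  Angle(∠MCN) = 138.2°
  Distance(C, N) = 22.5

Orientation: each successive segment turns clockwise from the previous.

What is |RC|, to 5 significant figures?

17.840

S is at the origin; SR runs at 88.6° with length 8.4, so R = (0.20523, 8.3975). ∠SRT = 108.8° gives RT at 17.400° from the x-axis; with |RT| = 22.8, T = (21.962, 15.216). ∠RTF = 70.4° gives TF at -92.200° from the x-axis; with |TF| = 28.0, F = (20.887, -12.764). ∠TFM = 54.2° gives FM at 142.00° from the x-axis; with |FM| = 11.3, M = (11.983, -5.8068). ∠FMC = 107.9° gives MC at 69.900° from the x-axis; with |MC| = 17.3, C = (17.928, 10.440). Then |RC| = |C − R| = 17.840.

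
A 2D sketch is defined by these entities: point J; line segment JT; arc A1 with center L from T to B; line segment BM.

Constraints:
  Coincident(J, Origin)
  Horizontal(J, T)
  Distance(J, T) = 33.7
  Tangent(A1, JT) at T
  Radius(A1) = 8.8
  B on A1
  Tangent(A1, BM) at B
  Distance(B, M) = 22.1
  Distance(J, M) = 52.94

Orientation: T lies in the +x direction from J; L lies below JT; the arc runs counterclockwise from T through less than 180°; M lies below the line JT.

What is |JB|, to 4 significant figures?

31.35

Checks: |LB| = 8.800 ✓; ∠(LB, BM) = 90.00° ✓; |BM| = 22.10 ✓; |JM| = 52.94 ✓.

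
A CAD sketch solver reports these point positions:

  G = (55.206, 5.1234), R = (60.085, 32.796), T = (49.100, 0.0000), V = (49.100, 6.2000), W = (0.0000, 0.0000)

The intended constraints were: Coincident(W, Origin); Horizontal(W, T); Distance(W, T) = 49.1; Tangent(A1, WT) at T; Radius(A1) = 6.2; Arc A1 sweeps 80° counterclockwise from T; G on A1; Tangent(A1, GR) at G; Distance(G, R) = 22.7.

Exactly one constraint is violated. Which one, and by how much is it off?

Distance(G, R) = 22.7 — off by 5.40.

W = (0.00, 0.00) ✓; W.y = 0.00, T.y = 0.00 ✓; |WT| = 49.10 ✓; ∠(VT, TW) = 90.00° ✓; |VT| = 6.200 ✓; bearing(V→G) − bearing(V→T) = 80.00° ✓; |VG| = 6.200 ✓; ∠(VG, GR) = 90.00° ✓; |GR| = 28.10 ✗.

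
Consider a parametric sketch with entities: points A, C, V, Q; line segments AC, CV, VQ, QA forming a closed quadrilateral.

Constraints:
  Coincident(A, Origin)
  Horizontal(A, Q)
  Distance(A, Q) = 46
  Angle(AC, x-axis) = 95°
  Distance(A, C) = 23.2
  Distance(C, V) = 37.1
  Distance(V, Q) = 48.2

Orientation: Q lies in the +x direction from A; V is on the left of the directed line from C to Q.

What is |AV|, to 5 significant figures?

52.852

Checks: |CV| = 37.10 ✓; |VQ| = 48.20 ✓.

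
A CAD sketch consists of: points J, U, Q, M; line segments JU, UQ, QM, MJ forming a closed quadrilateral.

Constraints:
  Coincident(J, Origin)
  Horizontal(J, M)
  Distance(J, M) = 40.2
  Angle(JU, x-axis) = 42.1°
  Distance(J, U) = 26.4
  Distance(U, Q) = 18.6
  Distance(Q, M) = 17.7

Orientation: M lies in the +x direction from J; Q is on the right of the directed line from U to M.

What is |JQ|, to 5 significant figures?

22.523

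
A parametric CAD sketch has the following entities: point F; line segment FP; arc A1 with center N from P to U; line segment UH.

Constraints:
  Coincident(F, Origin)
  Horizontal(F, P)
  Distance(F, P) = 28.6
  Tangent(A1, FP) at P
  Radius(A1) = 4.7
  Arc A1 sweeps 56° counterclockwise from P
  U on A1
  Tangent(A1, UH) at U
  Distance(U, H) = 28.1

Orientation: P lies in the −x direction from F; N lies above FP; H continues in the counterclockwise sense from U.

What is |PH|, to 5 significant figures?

32.063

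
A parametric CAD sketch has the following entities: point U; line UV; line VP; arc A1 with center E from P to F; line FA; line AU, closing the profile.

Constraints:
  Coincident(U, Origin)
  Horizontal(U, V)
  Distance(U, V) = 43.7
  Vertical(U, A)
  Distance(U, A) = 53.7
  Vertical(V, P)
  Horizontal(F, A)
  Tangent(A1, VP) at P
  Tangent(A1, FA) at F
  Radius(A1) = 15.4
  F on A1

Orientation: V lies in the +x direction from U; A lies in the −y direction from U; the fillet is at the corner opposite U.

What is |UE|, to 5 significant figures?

47.621

U is at the origin; U and V share the same y with |UV| = 43.7 and V on the +x side, so V = (43.700, 0.0000). UA is vertical with |UA| = 53.7 and A on the −y side, so A = (0.0000, -53.700). The virtual corner opposite U is at (43.700, -53.700). Since A1 is tangent to VP there, EP ⟂ VP and since A1 is tangent to FA there, EF ⟂ FA, with radius 15.4, so the center E sits 15.4 in from both sides at E = (28.300, -38.300). Then |UE| = |E − U| = 47.621.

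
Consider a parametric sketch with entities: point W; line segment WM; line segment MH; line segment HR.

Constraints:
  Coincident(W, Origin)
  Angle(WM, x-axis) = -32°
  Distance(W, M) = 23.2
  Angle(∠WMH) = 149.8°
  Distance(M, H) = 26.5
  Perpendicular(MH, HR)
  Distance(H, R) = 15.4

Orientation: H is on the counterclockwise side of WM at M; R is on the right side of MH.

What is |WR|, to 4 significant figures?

53.85

∠WMH = 149.8°, so MH runs at -32.0° + (180° − 149.8°) = -1.800° from the x-axis; with |MH| = 26.5, H = M + 26.5·(cos -1.800°, sin -1.800°) = (46.16, -13.13). MH ⟂ HR; with |HR| = 15.4 on the right of MH, R = H + 15.4·(-0.03141, -0.9995) = (45.68, -28.52). Then |WR| = |R − W| = 53.85.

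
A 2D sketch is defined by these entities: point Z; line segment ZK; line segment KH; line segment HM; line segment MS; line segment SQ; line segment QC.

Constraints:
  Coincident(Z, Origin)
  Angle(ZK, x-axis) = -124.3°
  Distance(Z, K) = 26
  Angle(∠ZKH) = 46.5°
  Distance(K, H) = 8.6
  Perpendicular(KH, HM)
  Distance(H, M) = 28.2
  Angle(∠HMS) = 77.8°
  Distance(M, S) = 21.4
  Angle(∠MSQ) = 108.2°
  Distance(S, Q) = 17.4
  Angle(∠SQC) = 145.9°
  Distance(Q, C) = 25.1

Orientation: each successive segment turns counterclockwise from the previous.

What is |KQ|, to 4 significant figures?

15.51

Z is at the origin; ZK runs at -124.3° with length 26.0, so K = (-14.65, -21.48). ∠ZKH = 46.5° gives KH at 9.200° from the x-axis; with |KH| = 8.6, H = (-6.162, -20.10). KH is perpendicular to HM, so HM runs at 99.20°; with |HM| = 28.2, M = (-10.67, 7.734). ∠HMS = 77.8° gives MS at -158.6° from the x-axis; with |MS| = 21.4, S = (-30.60, -0.07470). ∠MSQ = 108.2° gives SQ at -86.80° from the x-axis; with |SQ| = 17.4, Q = (-29.62, -17.45). Then |KQ| = |Q − K| = 15.51.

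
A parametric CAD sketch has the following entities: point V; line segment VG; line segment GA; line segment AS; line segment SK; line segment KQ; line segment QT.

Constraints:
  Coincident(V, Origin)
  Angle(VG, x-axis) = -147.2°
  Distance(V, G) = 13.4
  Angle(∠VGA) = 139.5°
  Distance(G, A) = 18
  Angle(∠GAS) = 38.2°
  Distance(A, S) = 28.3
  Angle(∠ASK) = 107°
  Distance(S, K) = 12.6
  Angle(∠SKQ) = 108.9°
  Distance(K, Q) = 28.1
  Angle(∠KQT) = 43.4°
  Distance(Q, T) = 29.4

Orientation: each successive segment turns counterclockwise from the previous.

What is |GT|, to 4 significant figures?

11.51

∠SKQ = 108.9° gives KQ at 179.2° from the x-axis; with |KQ| = 28.1, Q = (-25.29, 4.142). ∠KQT = 43.4° gives QT at -44.20° from the x-axis; with |QT| = 29.4, T = (-4.217, -16.35). Then |GT| = |T − G| = 11.51.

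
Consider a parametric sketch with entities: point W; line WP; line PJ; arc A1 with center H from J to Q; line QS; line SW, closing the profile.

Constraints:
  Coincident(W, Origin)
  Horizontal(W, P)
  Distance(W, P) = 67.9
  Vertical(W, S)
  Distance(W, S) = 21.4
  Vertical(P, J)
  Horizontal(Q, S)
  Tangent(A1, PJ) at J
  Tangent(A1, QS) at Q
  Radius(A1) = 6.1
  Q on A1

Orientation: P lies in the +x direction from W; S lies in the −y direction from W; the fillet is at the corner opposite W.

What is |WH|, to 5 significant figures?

63.666

W is at the origin; WP is horizontal with |WP| = 67.9 and P on the +x side, so P = (67.900, 0.0000). W and S share the same x with |WS| = 21.4 and S on the −y side, so S = (0.0000, -21.400). The virtual corner opposite W is at (67.900, -21.400). The tangent condition forces HJ to be normal to PJ and A1 meets QS tangentially, so HQ is at right angles to QS, with radius 6.1, so the center H sits 6.1 in from both sides at H = (61.800, -15.300). Then |WH| = |H − W| = 63.666.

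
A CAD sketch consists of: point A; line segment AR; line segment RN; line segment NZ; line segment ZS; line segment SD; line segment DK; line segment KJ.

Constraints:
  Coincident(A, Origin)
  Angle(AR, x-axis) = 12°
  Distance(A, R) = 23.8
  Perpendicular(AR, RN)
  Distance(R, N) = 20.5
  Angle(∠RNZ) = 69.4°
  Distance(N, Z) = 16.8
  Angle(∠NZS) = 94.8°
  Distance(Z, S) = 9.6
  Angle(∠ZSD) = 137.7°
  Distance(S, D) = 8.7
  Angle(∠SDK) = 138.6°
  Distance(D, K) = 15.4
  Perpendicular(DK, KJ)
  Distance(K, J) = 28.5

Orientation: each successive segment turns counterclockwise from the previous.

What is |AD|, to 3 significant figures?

18.1

∠NZS = 94.8° gives ZS at -62.2° from the x-axis; with |ZS| = 9.6, S = (9.34, 7.46). ∠ZSD = 137.7° gives SD at -19.9° from the x-axis; with |SD| = 8.7, D = (17.5, 4.50). Then |AD| = |D − A| = 18.1.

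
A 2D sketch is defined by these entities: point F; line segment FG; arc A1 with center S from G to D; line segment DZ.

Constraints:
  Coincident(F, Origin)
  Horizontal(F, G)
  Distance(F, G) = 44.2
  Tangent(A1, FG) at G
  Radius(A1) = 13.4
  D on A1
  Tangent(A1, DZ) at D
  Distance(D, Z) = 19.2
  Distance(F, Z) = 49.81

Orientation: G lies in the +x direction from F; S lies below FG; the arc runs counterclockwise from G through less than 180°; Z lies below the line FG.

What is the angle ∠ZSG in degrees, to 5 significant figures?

157.82°

Checks: |FG| = 44.20 ✓; |SD| = 13.40 ✓; ∠(SD, DZ) = 90.00° ✓; |DZ| = 19.20 ✓; |FZ| = 49.81 ✓.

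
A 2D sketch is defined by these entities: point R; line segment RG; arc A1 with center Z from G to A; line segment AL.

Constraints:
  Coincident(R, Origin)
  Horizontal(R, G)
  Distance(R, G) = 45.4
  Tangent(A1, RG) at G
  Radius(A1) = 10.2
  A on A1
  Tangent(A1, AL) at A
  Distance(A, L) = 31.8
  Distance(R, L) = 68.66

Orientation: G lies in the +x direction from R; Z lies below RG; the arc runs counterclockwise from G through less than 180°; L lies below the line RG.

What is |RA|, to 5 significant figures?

40.013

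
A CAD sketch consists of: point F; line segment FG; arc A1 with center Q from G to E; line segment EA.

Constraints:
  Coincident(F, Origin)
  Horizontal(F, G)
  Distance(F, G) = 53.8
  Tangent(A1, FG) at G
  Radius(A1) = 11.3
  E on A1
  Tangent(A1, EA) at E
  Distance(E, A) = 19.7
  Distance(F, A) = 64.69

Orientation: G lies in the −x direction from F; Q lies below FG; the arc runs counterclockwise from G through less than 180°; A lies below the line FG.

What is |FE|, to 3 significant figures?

66.0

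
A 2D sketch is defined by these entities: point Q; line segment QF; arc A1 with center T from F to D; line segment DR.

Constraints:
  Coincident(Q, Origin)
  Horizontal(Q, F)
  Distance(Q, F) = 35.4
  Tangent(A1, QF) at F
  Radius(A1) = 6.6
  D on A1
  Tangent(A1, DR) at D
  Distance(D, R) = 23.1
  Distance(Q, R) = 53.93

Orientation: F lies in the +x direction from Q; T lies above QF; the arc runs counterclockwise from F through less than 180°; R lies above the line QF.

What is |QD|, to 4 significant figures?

42.25

Q is at the origin; QF is horizontal with |QF| = 35.4 and F on the +x side, so F = (35.40, 0.000). A1 meets QF tangentially, so TF is at right angles to QF, so T = F + (0, 6.6) = (35.40, 6.600). Since TD ⟂ DR (tangency), |TR| = √(6.6² + 23.1²) = 24.02 regardless of where D sits on A1. So R lies on both circle(Q, 53.93) and circle(T, 24.02); the above-QF intersection is R = (45.99, 28.16). D is the foot of the tangent from R: D = (41.90, 5.430).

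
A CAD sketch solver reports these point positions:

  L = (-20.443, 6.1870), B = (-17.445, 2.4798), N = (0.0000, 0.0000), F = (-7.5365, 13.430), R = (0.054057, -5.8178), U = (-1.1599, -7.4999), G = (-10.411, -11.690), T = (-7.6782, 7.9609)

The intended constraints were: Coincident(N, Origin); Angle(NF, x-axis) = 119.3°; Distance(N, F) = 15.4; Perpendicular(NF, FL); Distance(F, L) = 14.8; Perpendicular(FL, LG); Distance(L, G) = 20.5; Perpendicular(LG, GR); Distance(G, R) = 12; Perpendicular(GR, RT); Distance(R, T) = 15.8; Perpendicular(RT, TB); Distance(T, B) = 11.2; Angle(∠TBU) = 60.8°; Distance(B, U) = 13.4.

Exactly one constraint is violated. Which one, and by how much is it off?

Distance(B, U) = 13.4 — off by 5.70.

N = (0.00, 0.00) ✓; NF at 119.3° ✓; |NF| = 15.40 ✓; ∠(NF, FL) = 90.00° ✓; |FL| = 14.80 ✓; ∠(FL, LG) = 90.00° ✓; |LG| = 20.50 ✓; ∠(LG, GR) = 90.00° ✓; |GR| = 12.00 ✓; ∠(GR, RT) = 90.00° ✓; |RT| = 15.80 ✓; ∠(RT, TB) = 90.00° ✓; |TB| = 11.20 ✓; ∠TBU = 60.80° ✓; |BU| = 19.10 ✗.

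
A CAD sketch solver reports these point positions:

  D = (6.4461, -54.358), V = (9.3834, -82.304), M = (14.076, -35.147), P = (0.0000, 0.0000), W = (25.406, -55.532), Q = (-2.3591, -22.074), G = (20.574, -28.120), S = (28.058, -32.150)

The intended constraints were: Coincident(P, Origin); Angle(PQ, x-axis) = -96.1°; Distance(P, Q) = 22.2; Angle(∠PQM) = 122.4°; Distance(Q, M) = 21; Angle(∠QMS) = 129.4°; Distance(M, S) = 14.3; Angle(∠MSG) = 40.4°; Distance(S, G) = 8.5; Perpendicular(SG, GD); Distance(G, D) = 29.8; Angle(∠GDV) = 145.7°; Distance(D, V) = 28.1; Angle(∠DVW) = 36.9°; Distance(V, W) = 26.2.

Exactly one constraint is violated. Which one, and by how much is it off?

Distance(V, W) = 26.2 — off by 5.00.

P = (0.00, 0.00) ✓; PQ at -96.10° ✓; |PQ| = 22.20 ✓; ∠PQM = 122.4° ✓; |QM| = 21.00 ✓; ∠QMS = 129.4° ✓; |MS| = 14.30 ✓; ∠MSG = 40.40° ✓; |SG| = 8.500 ✓; ∠(SG, GD) = 90.00° ✓; |GD| = 29.80 ✓; ∠GDV = 145.7° ✓; |DV| = 28.10 ✓; ∠DVW = 36.90° ✓; |VW| = 31.20 ✗.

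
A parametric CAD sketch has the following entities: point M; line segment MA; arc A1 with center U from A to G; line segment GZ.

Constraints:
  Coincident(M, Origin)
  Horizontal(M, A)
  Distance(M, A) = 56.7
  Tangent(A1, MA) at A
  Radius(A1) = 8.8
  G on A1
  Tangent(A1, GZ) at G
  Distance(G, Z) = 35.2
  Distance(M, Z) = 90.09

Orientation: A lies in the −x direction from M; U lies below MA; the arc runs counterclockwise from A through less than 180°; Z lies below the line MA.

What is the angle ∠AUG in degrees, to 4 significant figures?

55.47°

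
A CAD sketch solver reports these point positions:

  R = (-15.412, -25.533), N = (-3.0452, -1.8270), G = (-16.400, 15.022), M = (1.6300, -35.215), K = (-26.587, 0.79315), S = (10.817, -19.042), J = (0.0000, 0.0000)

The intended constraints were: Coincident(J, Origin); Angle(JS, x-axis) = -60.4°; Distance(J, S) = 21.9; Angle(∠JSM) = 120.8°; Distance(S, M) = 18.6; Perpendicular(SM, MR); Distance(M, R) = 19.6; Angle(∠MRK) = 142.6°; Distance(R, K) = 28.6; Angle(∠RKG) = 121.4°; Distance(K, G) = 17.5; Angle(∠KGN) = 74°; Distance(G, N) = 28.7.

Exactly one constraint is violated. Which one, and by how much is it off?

Distance(G, N) = 28.7 — off by 7.20.

J = (0.00, 0.00) ✓; JS at -60.40° ✓; |JS| = 21.90 ✓; ∠JSM = 120.8° ✓; |SM| = 18.60 ✓; ∠(SM, MR) = 90.00° ✓; |MR| = 19.60 ✓; ∠MRK = 142.6° ✓; |RK| = 28.60 ✓; ∠RKG = 121.4° ✓; |KG| = 17.50 ✓; ∠KGN = 74.00° ✓; |GN| = 21.50 ✗.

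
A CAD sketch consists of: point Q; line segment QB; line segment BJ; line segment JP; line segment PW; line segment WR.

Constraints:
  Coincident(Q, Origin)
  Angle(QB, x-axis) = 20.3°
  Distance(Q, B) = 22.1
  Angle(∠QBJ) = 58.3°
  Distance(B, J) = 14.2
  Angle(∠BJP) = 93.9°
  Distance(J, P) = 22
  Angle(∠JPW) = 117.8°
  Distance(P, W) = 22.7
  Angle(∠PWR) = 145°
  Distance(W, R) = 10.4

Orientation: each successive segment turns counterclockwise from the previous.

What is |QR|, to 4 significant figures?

29.42

Q is at the origin; QB runs at 20.3° with length 22.1, so B = (20.73, 7.667). ∠QBJ = 58.3° gives BJ at 142.0° from the x-axis; with |BJ| = 14.2, J = (9.538, 16.41). ∠BJP = 93.9° gives JP at -131.9° from the x-axis; with |JP| = 22.0, P = (-5.155, 0.03482). ∠JPW = 117.8° gives PW at -69.70° from the x-axis; with |PW| = 22.7, W = (2.721, -21.26). ∠PWR = 145.0° gives WR at -34.70° from the x-axis; with |WR| = 10.4, R = (11.27, -27.18). Then |QR| = |R − Q| = 29.42.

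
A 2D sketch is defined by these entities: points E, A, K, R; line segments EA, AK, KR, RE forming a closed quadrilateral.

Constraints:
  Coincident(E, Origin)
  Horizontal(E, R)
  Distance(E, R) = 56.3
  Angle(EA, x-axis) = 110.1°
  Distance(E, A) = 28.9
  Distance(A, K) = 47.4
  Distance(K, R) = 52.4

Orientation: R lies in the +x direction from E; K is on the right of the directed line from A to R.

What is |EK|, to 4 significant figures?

18.50

E is at the origin; ER is horizontal with |ER| = 56.3 and R in +x, so R = (56.3, 0). EA runs at 110.1° with |EA| = 28.9, so A = (-9.932, 27.14). K is determined by |AK| = 47.4 and |KR| = 52.4 together: it lies at the intersection of circle(A, 47.4) and circle(R, 52.4). With |AR| = 71.58, the foot of the radical line on AR is 32.30 from A and the perpendicular offset is √(47.4² − 32.30²) = 34.69. Taking the right-of-AR solution: K = (6.806, -17.21).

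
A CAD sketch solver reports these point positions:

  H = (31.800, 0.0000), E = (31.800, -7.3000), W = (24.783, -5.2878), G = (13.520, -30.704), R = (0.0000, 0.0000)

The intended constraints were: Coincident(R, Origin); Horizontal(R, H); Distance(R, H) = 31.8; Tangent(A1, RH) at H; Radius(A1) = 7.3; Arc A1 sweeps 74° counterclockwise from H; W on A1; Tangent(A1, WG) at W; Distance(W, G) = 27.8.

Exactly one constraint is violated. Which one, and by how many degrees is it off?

Tangent(A1, WG) at W — off by 7.90°.

R = (0.00, 0.00) ✓; R.y = 0.00, H.y = 0.00 ✓; |RH| = 31.80 ✓; ∠(EH, HR) = 90.00° ✓; |EH| = 7.300 ✓; bearing(E→W) − bearing(E→H) = 74.00° ✓; |EW| = 7.300 ✓; ∠(EW, WG) = 97.90° ✗; |WG| = 27.80 ✓.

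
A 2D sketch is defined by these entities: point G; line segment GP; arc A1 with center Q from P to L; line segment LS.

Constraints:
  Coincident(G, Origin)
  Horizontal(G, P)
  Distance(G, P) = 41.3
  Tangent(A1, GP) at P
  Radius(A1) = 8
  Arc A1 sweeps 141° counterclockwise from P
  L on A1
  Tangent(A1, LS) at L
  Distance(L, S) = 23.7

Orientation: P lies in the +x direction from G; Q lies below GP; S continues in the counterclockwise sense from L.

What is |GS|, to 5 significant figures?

61.960

G is at the origin; G and P share the same y with |GP| = 41.3 and P on the +x side, so P = (41.300, 0.0000). Since A1 is tangent to GP there, QP ⟂ GP, so Q = P + (0, -8) = (41.300, -8.0000). On A1, P sits at bearing 90° from Q; a 141° counterclockwise sweep puts L at bearing 231°, so L = Q + 8.0·(cos 231°, sin 231°) = (36.265, -14.217). A1 meets LS tangentially, so QL is at right angles to LS, so LS runs along (−sin 231°, cos 231°); with |LS| = 23.7, S = (54.684, -29.132). Then |GS| = |S − G| = 61.960.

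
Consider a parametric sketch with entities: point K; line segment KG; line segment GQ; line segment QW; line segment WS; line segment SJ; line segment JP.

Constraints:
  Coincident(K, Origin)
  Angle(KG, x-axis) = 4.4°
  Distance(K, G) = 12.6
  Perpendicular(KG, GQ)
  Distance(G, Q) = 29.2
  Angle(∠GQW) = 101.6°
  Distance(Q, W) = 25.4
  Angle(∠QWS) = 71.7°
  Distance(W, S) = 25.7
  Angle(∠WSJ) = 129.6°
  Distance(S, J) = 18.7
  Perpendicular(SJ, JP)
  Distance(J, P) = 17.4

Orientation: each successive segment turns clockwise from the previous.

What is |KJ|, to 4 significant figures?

6.564

∠QWS = 71.7° gives WS at 87.70° from the x-axis; with |WS| = 25.7, S = (-8.582, -9.469). ∠WSJ = 129.6° gives SJ at 37.30° from the x-axis; with |SJ| = 18.7, J = (6.294, 1.863). Then |KJ| = |J − K| = 6.564.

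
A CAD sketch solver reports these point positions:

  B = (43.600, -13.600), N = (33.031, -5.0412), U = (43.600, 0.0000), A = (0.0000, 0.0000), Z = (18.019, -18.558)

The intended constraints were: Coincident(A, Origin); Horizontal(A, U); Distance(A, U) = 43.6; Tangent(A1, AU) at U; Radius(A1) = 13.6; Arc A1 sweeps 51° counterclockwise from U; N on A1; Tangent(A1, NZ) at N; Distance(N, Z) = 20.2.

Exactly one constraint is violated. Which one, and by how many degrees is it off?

Tangent(A1, NZ) at N — off by 9.00°.

A = (0.00, 0.00) ✓; A.y = 0.00, U.y = 0.00 ✓; |AU| = 43.60 ✓; ∠(BU, UA) = 90.00° ✓; |BU| = 13.60 ✓; bearing(B→N) − bearing(B→U) = 51.00° ✓; |BN| = 13.60 ✓; ∠(BN, NZ) = 99.00° ✗; |NZ| = 20.20 ✓.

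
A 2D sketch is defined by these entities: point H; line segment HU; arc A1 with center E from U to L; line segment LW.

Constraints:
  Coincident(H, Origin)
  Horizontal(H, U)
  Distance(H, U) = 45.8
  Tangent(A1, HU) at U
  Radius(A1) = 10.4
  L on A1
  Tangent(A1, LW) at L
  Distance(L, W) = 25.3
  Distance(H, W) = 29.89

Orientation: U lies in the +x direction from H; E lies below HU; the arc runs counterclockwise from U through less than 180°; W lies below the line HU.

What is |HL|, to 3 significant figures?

38.4

Checks: |EL| = 10.40 ✓; ∠(EL, LW) = 90.00° ✓; |LW| = 25.30 ✓; |HW| = 29.89 ✓.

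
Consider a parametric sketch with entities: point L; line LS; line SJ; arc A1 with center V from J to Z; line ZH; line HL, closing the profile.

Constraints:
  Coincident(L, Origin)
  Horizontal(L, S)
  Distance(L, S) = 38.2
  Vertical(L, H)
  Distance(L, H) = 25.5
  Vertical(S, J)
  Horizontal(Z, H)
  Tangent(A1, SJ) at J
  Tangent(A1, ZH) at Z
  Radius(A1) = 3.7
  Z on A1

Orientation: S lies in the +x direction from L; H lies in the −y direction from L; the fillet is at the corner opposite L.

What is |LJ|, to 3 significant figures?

44.0

The virtual corner opposite L is at (38.2, -25.5). A1 meets SJ tangentially, so VJ is at right angles to SJ and since A1 is tangent to ZH there, VZ ⟂ ZH, with radius 3.7, so the center V sits 3.7 in from both sides at V = (34.5, -21.8). That places the tangent points at J = (38.2, -21.8) on SJ and Z = (34.5, -25.5) on ZH. Then |LJ| = |J − L| = 44.0.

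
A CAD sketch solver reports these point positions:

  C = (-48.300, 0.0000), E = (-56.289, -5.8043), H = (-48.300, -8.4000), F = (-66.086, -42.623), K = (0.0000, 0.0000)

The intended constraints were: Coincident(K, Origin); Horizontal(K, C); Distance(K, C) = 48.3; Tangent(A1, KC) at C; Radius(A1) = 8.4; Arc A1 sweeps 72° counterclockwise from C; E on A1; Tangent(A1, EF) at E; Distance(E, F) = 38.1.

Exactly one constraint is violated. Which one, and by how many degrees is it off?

Tangent(A1, EF) at E — off by 3.10°.

K = (0.00, 0.00) ✓; K.y = 0.00, C.y = 0.00 ✓; |KC| = 48.30 ✓; ∠(HC, CK) = 90.00° ✓; |HC| = 8.400 ✓; bearing(H→E) − bearing(H→C) = 72.00° ✓; |HE| = 8.400 ✓; ∠(HE, EF) = 86.90° ✗; |EF| = 38.10 ✓.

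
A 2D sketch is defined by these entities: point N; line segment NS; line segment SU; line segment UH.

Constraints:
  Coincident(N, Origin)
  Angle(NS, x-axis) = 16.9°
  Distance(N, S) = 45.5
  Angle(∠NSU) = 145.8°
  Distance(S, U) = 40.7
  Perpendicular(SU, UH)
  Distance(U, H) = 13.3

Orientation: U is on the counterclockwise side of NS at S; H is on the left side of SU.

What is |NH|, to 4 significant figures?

79.29

N is at the origin; NS runs at 16.9° with length 45.5, so S = 45.5·(cos 16.9°, sin 16.9°) = (43.54, 13.23). ∠NSU = 145.8°, so SU runs at 16.9° + (180° − 145.8°) = 51.10° from the x-axis; with |SU| = 40.7, U = S + 40.7·(cos 51.10°, sin 51.10°) = (69.09, 44.90). SU is perpendicular to UH; with |UH| = 13.3 on the left of SU, H = U + 13.3·(-0.7782, 0.6280) = (58.74, 53.25). Then |NH| = |H − N| = 79.29.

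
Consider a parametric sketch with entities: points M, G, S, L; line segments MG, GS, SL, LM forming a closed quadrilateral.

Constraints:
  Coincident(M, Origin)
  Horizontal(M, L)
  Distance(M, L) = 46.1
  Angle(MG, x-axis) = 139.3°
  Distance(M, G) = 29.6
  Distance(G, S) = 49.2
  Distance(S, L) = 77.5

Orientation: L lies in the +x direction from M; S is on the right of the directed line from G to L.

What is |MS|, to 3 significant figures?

39.2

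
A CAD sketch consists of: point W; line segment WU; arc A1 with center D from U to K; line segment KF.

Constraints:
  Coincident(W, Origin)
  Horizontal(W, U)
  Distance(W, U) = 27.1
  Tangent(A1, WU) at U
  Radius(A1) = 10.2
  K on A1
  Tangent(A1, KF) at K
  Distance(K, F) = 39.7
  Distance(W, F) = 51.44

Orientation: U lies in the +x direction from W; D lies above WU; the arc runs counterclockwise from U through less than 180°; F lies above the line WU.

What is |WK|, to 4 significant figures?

39.01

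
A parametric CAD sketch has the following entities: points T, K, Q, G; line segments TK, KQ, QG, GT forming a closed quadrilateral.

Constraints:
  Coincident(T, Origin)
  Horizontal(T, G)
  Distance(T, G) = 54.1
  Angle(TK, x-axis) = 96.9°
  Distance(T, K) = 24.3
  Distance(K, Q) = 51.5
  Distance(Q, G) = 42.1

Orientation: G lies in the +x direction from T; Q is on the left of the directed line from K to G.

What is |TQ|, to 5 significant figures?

61.523

Checks: |KQ| = 51.50 ✓; |QG| = 42.10 ✓.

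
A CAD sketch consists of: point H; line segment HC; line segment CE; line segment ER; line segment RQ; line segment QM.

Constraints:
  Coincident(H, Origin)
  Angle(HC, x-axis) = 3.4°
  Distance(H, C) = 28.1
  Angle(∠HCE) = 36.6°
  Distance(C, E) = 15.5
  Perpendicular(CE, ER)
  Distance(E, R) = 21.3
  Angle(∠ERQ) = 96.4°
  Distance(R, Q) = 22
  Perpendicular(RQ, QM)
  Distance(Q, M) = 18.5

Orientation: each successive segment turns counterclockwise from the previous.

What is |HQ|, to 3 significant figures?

29.8

H is at the origin; HC runs at 3.4° with length 28.1, so C = (28.1, 1.67). ∠HCE = 36.6° gives CE at 147° from the x-axis; with |CE| = 15.5, E = (15.1, 10.2). CE is perpendicular to ER, so ER runs at -123°; with |ER| = 21.3, R = (3.42, -7.67). ∠ERQ = 96.4° gives RQ at -39.6° from the x-axis; with |RQ| = 22.0, Q = (20.4, -21.7). Then |HQ| = |Q − H| = 29.8.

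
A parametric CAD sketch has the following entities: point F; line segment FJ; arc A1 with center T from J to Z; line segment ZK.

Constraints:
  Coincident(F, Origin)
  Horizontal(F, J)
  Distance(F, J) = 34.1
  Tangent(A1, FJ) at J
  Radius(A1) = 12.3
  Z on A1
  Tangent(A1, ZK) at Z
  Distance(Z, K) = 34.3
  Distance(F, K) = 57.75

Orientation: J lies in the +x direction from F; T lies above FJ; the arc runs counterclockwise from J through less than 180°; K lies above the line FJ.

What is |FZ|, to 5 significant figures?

48.522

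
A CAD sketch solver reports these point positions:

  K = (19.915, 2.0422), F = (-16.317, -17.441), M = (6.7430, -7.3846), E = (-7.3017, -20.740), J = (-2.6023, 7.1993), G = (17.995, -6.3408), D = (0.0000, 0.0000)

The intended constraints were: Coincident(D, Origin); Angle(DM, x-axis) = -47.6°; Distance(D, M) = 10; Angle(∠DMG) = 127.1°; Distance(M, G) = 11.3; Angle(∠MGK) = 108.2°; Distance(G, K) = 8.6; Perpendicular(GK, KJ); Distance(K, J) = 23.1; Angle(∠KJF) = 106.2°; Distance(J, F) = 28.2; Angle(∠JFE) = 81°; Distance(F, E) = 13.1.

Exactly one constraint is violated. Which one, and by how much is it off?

Distance(F, E) = 13.1 — off by 3.50.

D = (0.00, 0.00) ✓; DM at -47.60° ✓; |DM| = 10.00 ✓; ∠DMG = 127.1° ✓; |MG| = 11.30 ✓; ∠MGK = 108.2° ✓; |GK| = 8.600 ✓; ∠(GK, KJ) = 90.00° ✓; |KJ| = 23.10 ✓; ∠KJF = 106.2° ✓; |JF| = 28.20 ✓; ∠JFE = 81.00° ✓; |FE| = 9.600 ✗.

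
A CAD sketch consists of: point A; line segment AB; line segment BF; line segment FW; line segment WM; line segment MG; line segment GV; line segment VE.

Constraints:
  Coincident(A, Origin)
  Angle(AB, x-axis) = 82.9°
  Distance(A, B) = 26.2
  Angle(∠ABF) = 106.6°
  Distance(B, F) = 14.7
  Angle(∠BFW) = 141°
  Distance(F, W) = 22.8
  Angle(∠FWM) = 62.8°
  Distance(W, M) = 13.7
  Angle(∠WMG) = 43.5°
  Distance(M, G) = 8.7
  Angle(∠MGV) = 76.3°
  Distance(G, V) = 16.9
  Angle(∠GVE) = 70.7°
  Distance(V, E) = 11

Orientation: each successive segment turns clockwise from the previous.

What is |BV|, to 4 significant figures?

42.85

A is at the origin; AB runs at 82.9° with length 26.2, so B = (3.238, 26.00). ∠ABF = 106.6° gives BF at 9.500° from the x-axis; with |BF| = 14.7, F = (17.74, 28.43). ∠BFW = 141.0° gives FW at -29.50° from the x-axis; with |FW| = 22.8, W = (37.58, 17.20). ∠FWM = 62.8° gives WM at -146.7° from the x-axis; with |WM| = 13.7, M = (26.13, 9.676). ∠WMG = 43.5° gives MG at 76.80° from the x-axis; with |MG| = 8.7, G = (28.12, 18.15). ∠MGV = 76.3° gives GV at -26.90° from the x-axis; with |GV| = 16.9, V = (43.19, 10.50). Then |BV| = |V − B| = 42.85.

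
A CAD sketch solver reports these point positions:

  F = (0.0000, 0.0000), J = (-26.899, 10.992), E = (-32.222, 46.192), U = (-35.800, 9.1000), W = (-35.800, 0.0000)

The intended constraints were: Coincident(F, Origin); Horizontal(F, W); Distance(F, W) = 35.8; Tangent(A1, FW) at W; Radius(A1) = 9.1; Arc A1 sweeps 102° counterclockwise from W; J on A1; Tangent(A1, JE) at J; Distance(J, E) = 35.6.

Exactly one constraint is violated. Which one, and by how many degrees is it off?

Tangent(A1, JE) at J — off by 3.40°.

F = (0.00, 0.00) ✓; F.y = 0.00, W.y = 0.00 ✓; |FW| = 35.80 ✓; ∠(UW, WF) = 90.00° ✓; |UW| = 9.100 ✓; bearing(U→J) − bearing(U→W) = 102.0° ✓; |UJ| = 9.100 ✓; ∠(UJ, JE) = 93.40° ✗; |JE| = 35.60 ✓.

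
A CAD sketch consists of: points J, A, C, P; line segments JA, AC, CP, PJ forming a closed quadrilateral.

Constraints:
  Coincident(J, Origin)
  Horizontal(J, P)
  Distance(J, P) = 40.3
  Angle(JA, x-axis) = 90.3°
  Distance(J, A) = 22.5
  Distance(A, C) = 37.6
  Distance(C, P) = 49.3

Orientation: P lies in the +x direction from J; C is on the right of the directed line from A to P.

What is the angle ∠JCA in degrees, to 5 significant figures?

14.925°

J is at the origin; J and P share the same y with |JP| = 40.3 and P in +x, so P = (40.3, 0). JA runs at 90.3° with |JA| = 22.5, so A = (-0.11781, 22.500). C is determined by |AC| = 37.6 and |CP| = 49.3 together: it lies at the intersection of circle(A, 37.6) and circle(P, 49.3). With |AP| = 46.258, the foot of the radical line on AP is 12.139 from A and the perpendicular offset is √(37.6² − 12.139²) = 35.586. Taking the right-of-AP solution: C = (-6.8200, -14.498).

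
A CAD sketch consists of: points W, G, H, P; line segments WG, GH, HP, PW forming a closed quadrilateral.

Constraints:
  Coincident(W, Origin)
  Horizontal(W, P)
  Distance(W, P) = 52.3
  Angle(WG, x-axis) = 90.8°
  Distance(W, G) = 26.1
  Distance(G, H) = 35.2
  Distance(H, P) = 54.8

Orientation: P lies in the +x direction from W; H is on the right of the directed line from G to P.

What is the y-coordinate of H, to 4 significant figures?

-9.076

Checks: W.y = 0.00, P.y = 0.00 ✓; |GH| = 35.20 ✓; |HP| = 54.80 ✓.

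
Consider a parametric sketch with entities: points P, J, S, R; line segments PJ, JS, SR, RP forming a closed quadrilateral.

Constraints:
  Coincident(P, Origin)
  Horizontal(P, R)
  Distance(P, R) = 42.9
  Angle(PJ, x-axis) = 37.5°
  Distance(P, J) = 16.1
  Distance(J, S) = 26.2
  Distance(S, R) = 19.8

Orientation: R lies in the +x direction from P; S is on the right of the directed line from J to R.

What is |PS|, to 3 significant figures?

29.8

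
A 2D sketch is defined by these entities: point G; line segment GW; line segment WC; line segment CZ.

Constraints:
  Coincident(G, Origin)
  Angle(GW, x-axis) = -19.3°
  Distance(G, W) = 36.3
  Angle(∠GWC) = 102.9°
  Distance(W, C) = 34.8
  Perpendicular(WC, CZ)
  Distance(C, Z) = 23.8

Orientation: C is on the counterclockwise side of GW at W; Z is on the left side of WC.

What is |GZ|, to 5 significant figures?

44.440

∠GWC = 102.9°, so WC runs at -19.3° + (180° − 102.9°) = 57.800° from the x-axis; with |WC| = 34.8, C = W + 34.8·(cos 57.800°, sin 57.800°) = (52.804, 17.450). WC is perpendicular to CZ; with |CZ| = 23.8 on the left of WC, Z = C + 23.8·(-0.84619, 0.53288) = (32.665, 30.132). Then |GZ| = |Z − G| = 44.440.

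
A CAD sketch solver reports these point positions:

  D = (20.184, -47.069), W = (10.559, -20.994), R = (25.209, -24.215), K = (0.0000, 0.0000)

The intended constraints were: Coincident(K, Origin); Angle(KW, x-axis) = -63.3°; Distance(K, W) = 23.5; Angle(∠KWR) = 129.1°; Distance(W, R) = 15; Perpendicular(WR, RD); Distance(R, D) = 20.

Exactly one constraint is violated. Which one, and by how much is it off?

Distance(R, D) = 20 — off by 3.40.

K = (0.00, 0.00) ✓; KW at -63.30° ✓; |KW| = 23.50 ✓; ∠KWR = 129.1° ✓; |WR| = 15.00 ✓; ∠(WR, RD) = 90.00° ✓; |RD| = 23.40 ✗.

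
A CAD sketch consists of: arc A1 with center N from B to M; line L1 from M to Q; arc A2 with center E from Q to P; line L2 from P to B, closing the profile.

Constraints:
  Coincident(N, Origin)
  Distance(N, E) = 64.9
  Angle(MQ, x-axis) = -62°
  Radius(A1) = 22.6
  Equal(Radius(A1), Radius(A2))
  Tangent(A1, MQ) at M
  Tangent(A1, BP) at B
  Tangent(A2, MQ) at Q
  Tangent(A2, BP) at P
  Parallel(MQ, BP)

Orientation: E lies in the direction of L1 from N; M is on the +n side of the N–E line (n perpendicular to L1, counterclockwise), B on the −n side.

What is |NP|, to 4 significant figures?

68.72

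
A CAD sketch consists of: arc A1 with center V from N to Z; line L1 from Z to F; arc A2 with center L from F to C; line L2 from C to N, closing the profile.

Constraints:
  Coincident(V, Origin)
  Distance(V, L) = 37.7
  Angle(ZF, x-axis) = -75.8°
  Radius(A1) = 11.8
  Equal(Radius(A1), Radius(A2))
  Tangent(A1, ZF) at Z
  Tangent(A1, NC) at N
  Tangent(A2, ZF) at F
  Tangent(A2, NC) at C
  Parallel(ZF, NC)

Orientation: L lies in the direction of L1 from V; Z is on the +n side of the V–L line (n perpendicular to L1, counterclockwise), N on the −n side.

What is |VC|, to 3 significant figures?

39.5

Tangency of A1 to both parallel lines with radius 11.8 puts Z and N at V ± 11.8·n: Z = (11.4, 2.89), N = (-11.4, -2.89). Equal radii place F and C the same way about L: F = L + 11.8·n = (20.7, -33.7), C = L − 11.8·n = (-2.19, -39.4). Then |VC| = |C − V| = 39.5.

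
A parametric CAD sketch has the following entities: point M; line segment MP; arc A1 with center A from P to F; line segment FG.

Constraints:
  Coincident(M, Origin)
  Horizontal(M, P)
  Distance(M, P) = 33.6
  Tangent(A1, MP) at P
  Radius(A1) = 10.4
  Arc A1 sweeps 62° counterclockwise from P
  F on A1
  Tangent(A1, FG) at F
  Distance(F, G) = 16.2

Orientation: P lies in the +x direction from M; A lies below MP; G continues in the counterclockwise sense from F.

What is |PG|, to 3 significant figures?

26.0

M is at the origin; MP is horizontal with |MP| = 33.6 and P on the +x side, so P = (33.6, 0.00). Tangency of A1 to MP means the radius AP is perpendicular to MP, so A = P + (0, -10.4) = (33.6, -10.4). On A1, P sits at bearing 90° from A; a 62° counterclockwise sweep puts F at bearing 152°, so F = A + 10.4·(cos 152°, sin 152°) = (24.4, -5.52). Tangency of A1 to FG means the radius AF is perpendicular to FG, so FG runs along (−sin 152°, cos 152°); with |FG| = 16.2, G = (16.8, -19.8). Then |PG| = |G − P| = 26.0.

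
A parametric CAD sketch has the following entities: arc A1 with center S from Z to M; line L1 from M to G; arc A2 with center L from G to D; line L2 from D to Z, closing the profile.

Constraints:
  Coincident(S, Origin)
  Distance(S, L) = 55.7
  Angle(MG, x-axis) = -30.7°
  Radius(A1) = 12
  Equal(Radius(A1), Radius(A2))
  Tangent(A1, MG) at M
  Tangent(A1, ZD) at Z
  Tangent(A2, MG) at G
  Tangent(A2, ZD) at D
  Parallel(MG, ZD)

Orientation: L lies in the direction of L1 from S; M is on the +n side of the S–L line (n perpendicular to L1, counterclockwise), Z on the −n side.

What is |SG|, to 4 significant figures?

56.98

The slot axis is L1's direction at -30.7°, so u = (cos -30.7°, sin -30.7°) = (0.8599, -0.5105) and n = (−sin -30.7°, cos -30.7°) = (0.5105, 0.8599). S is at the origin and L lies 55.7 along u from S, so L = 55.7·u = (47.89, -28.44). Tangency of A1 to both parallel lines with radius 12.0 puts M and Z at S ± 12.0·n: M = (6.127, 10.32), Z = (-6.127, -10.32). Equal radii place G and D the same way about L: G = L + 12.0·n = (54.02, -18.12), D = L − 12.0·n = (41.77, -38.76). Then |SG| = |G − S| = 56.98.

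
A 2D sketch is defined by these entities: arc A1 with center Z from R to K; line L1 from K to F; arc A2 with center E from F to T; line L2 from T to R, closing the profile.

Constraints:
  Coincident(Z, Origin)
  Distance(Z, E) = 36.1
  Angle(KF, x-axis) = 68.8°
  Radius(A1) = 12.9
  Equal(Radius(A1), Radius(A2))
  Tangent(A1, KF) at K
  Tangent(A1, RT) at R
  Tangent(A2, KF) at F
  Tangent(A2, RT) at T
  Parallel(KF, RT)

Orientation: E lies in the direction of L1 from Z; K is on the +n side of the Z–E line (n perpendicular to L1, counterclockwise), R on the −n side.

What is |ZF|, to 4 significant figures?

38.34

The slot axis is L1's direction at 68.8°, so u = (cos 68.8°, sin 68.8°) = (0.3616, 0.9323) and n = (−sin 68.8°, cos 68.8°) = (-0.9323, 0.3616). Z is at the origin and E lies 36.1 along u from Z, so E = 36.1·u = (13.05, 33.66). Tangency of A1 to both parallel lines with radius 12.9 puts K and R at Z ± 12.9·n: K = (-12.03, 4.665), R = (12.03, -4.665). Equal radii place F and T the same way about E: F = E + 12.9·n = (1.028, 38.32), T = E − 12.9·n = (25.08, 28.99). Then |ZF| = |F − Z| = 38.34.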